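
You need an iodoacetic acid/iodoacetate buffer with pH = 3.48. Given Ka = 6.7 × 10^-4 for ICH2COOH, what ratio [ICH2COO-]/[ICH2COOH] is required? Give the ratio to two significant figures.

pKa = -log(6.7 × 10^-4) = 3.174
pH = pKa + log(r) ⇒ log(r) = 3.48 − 3.174 = +0.306
r = [ICH2COO-]/[ICH2COOH] = 10^(+0.306) = 2.02

ratio = 2.0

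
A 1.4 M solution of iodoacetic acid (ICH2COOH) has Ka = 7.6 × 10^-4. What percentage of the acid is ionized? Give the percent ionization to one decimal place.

ICH2COOH ⇌ ICH2COO- + H+; let x = [H+] at equilibrium.
x ≈ √(Ka·C₀) = √(7.6 × 10^-4 × 1.4) = 3.26 × 10^-2 M
% ionization = x/C₀ × 100% = 3.26 × 10^-2/1.4 × 100% = 2.3%

2.3%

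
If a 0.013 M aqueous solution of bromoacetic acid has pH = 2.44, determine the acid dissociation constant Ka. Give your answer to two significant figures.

[H+] = 10^(-2.44) = 3.63 × 10^-3 M
At equilibrium [HA] = 0.013 − 3.63 × 10^-3 = 9.37 × 10^-3 M
Ka = [H+][A-]/[HA] = (3.63 × 10^-3)² / 9.37 × 10^-3 = 1.4 × 10^-3

Ka = 1.4 × 10^-3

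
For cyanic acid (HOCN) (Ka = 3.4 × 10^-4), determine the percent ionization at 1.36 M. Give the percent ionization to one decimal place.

HOCN ⇌ OCN- + H+; let x = [H+] at equilibrium.
x ≈ √(Ka·C₀) = √(3.4 × 10^-4 × 1.36) = 2.15 × 10^-2 M
Fraction ionized = 2.15 × 10^-2 / 1.36 = 0.0158 → 1.6%

1.6%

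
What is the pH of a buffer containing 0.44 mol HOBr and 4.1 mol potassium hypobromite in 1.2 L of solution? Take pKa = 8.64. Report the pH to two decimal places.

Using pH = pKa + log([base]/[acid]) with [base]/[acid] = 4.1/0.44:
pH = 8.64 + (+0.969) = 9.61

pH = 9.61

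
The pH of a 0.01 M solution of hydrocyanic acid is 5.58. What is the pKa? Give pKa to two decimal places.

[H+] = 10^(-5.58) = 2.63 × 10^-6 M
At equilibrium [HA] = 0.01 − 2.63 × 10^-6 = 1.00 × 10^-2 M
Ka = [H+][A-]/[HA] = (2.63 × 10^-6)² / 1.00 × 10^-2 = 6.92 × 10^-10
pKa = -log(6.92 × 10^-10) = 9.16

pKa = 9.16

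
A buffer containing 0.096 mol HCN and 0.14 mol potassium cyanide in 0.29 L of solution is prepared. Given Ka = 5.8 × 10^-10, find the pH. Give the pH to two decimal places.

pKa = −log(5.8 × 10^-10) = 9.237
pH = pKa + log([A⁻]/[HA]) = 9.237 + log(0.14/0.096)
pH = 9.237 + (+0.164) = 9.40

pH = 9.40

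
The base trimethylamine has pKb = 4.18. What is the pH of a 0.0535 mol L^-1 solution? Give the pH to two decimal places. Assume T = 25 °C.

pH = 11.27

(CH3)3N + H2O ⇌ (CH3)3NH+ + OH-
Kb = 10^(−4.18) = 6.61 × 10^-5
From the ICE table, Kb = x²/(0.0535 − x) = 6.61 × 10^-5.
Assume x ≪ 0.0535: x ≈ √(6.61 × 10^-5 × 0.0535) = 1.88 × 10^-3 M
pOH = 2.73, so pH = 14.00 − pOH = 11.27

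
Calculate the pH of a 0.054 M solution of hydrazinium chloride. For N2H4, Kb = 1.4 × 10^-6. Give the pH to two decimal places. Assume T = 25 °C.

pH = 4.71

N2H5+ is the conjugate acid of the weak base N2H4.
Ka = Kw/Kb = 1.0×10^-14 / 1.4 × 10^-6 = 7.14 × 10^-9
Ka = x²/(0.054 − x) = 7.14 × 10^-9
Assume x ≪ 0.054: x ≈ √(7.14 × 10^-9 × 0.054) = 1.96 × 10^-5 M
Check: 0.036% ionized — well under 5%, approximation valid.
pH = −log(1.96 × 10^-5) = 4.71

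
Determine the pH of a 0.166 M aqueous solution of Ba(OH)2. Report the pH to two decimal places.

pH = 13.52

Ba(OH)2 is a strong base (each formula unit releases 2 OH-); [OH-] = 0.332 M.
pOH = -log(0.332) = 0.48
pH = 14.00 - 0.48 = 13.52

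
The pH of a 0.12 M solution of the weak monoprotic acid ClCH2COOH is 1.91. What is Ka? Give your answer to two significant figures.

Ka = 1.4 × 10^-3

[H+] = 10^(-1.91) = 1.23 × 10^-2 M
At equilibrium [HA] = 0.12 − 1.23 × 10^-2 = 1.08 × 10^-1 M
Ka = [H+][A-]/[HA] = (1.23 × 10^-2)² / 1.08 × 10^-1 = 1.4 × 10^-3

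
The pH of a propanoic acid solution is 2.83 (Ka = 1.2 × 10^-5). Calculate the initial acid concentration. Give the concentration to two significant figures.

C₀ = 1.8 × 10^-1 M

[H+] = 10^(-2.83) = 1.48 × 10^-3 M = x
Ka = x²/(C₀ − x) ⇒ C₀ = x + x²/Ka
C₀ = 1.48 × 10^-3 + (1.48 × 10^-3)²/(1.2 × 10^-5) = 1.84 × 10^-1 M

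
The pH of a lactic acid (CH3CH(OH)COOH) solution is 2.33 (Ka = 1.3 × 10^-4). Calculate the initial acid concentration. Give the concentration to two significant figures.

C₀ = 1.7 × 10^-1 M

[H+] = 10^(-2.33) = 4.68 × 10^-3 M = x
Ka = x²/(C₀ − x) ⇒ C₀ = x + x²/Ka
C₀ = 4.68 × 10^-3 + (4.68 × 10^-3)²/(1.3 × 10^-4) = 1.73 × 10^-1 M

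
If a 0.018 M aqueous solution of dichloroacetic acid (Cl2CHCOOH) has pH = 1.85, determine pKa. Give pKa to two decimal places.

pKa = 1.29

[H+] = 10^(-1.85) = 1.41 × 10^-2 M
At equilibrium [HA] = 0.018 − 1.41 × 10^-2 = 3.90 × 10^-3 M
Ka = [H+][A-]/[HA] = (1.41 × 10^-2)² / 3.90 × 10^-3 = 5.10 × 10^-2
pKa = -log(5.10 × 10^-2) = 1.29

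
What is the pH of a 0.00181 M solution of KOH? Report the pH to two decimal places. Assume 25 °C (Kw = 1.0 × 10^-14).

pH = 11.26

KOH is a strong base; [OH-] = 0.00181 M.
pOH = -log(0.00181) = 2.74
pH = 14.00 - 2.74 = 11.26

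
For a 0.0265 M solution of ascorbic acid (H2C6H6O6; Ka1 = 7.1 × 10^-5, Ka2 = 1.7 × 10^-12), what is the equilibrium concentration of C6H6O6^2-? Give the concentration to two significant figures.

First ionization gives [H+] ≈ [HC6H6O6-] = 1.34 × 10^-3 M.
Second step: Ka2 = [H+][C6H6O6^2-]/[HC6H6O6-] ≈ [C6H6O6^2-] (since [H+] ≈ [HC6H6O6-]).
So [C6H6O6^2-] ≈ Ka2.

1.7 × 10^-12 M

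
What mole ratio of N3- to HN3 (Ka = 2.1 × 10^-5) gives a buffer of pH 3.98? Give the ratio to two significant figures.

pKa = -log(2.1 × 10^-5) = 4.678
pH = pKa + log(r) ⇒ log(r) = 3.98 − 4.678 = -0.698
r = [N3-]/[HN3] = 10^(-0.698) = 0.2

ratio = 0.20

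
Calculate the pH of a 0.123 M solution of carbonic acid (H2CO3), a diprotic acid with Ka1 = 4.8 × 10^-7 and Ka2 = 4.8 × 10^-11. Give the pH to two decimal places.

Since Ka1 ≫ Ka2, the first ionization dominates [H+].
Ka1 = x²/(0.123 − x) = 4.8 × 10^-7
x ≈ √(4.8 × 10^-7 × 0.123) = 2.43 × 10^-4 M
pH = −log(2.43 × 10^-4) = 3.61

pH = 3.61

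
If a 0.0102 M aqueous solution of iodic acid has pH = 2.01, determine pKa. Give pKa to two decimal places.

[H+] = 10^(-2.01) = 9.77 × 10^-3 M
At equilibrium [HA] = 0.0102 − 9.77 × 10^-3 = 4.30 × 10^-4 M
Ka = [H+][A-]/[HA] = (9.77 × 10^-3)² / 4.30 × 10^-4 = 2.22 × 10^-1
pKa = -log(2.22 × 10^-1) = 0.65

pKa = 0.65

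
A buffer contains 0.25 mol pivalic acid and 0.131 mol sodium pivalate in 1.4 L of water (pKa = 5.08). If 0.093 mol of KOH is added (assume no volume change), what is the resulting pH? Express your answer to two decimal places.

pH = 5.23

OH- converts (CH3)3CCOOH to (CH3)3CCOO-: (CH3)3CCOOH → 0.157 mol, (CH3)3CCOO- → 0.224 mol.
pH = pKa + log(n_(CH3)3CCOO-/n_(CH3)3CCOOH) = 5.08 + log(0.224/0.157) = 5.08 + (+0.154)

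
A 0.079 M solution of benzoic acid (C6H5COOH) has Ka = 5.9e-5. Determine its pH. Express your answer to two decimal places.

C6H5COOH ⇌ C6H5COO- + H+
Ka = x²/(0.079 − x) = 5.9 × 10^-5
Assume x ≪ 0.079: x ≈ √(5.9 × 10^-5 × 0.079) = 2.16 × 10^-3 M
(x/C₀ = 2.7% < 5%, so the approximation holds.)
pH = −log(2.16 × 10^-3) = 2.67

pH = 2.67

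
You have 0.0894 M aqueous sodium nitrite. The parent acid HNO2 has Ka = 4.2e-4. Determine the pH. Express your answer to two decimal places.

NO2- is the conjugate base of the weak acid HNO2.
Kb = Kw/Ka = 1.0×10^-14 / 4.2 × 10^-4 = 2.38 × 10^-11
Let x = [OH-] at equilibrium. Kb = x²/(0.0894 − x).
Assume x ≪ 0.0894: x ≈ √(2.38 × 10^-11 × 0.0894) = 1.46 × 10^-6 M
pOH = 5.84, so pH = 14.00 − pOH = 8.16

pH = 8.16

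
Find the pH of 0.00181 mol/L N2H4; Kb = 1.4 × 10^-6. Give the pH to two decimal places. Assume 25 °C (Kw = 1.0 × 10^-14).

N2H4 + H2O ⇌ N2H5+ + OH-
From the ICE table, Kb = [OH-]²/(0.00181 − [OH-]) = 1.4 × 10^-6.
Assume [OH-] ≪ 0.00181: [OH-] ≈ √(1.4 × 10^-6 × 0.00181) = 5.03 × 10^-5 M
pOH = 4.30, so pH = 14.00 − pOH = 9.70

pH = 9.70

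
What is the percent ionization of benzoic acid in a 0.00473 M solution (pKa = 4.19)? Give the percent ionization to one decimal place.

11.0%

C6H5COOH ⇌ C6H5COO- + H+; let x = [H+] at equilibrium.
Ka = 10^(−4.19) = 6.46 × 10^-5
Solve x² + 6.46e-05x − 3.06e-07 = 0 → x = 5.21 × 10^-4 M
% ionization = x/C₀ × 100% = 5.21 × 10^-4/0.00473 × 100% = 11.0%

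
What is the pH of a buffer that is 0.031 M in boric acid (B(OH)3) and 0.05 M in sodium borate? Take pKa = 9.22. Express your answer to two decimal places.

pH = 9.43

Using pH = pKa + log([base]/[acid]) with [base]/[acid] = 0.05/0.031:
pH = 9.22 + (+0.208) = 9.43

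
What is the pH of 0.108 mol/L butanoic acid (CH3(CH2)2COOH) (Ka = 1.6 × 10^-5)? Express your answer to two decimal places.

pH = 2.88

CH3(CH2)2COOH ⇌ CH3(CH2)2COO- + H+
From the ICE table, Ka = [H+]²/(0.108 − [H+]) = 1.6 × 10^-5.
Assume [H+] ≪ 0.108: [H+] ≈ √(1.6 × 10^-5 × 0.108) = 1.31 × 10^-3 M
([H+]/C₀ = 1.2% < 5%, so the approximation holds.)
pH = −log(1.31 × 10^-3) = 2.88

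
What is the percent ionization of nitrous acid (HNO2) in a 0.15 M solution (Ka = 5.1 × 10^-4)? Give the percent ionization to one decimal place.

5.7%

HNO2 ⇌ NO2- + H+; let x = [H+] at equilibrium.
Ka = x²/(C₀ − x); solving the quadratic gives x = 8.50 × 10^-3 M.
% ionization = x/C₀ × 100% = 8.50 × 10^-3/0.15 × 100% = 5.7%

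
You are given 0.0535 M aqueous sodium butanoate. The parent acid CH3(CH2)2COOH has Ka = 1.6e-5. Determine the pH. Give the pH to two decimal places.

CH3(CH2)2COO- is the conjugate base of the weak acid CH3(CH2)2COOH.
Kb = Kw/Ka = 1.0×10^-14 / 1.6 × 10^-5 = 6.25 × 10^-10
Kb = x²/(0.0535 − x) = 6.25 × 10^-10
Assume x ≪ 0.0535: x ≈ √(6.25 × 10^-10 × 0.0535) = 5.78 × 10^-6 M
(x/C₀ = 0.011% < 5%, so the approximation holds.)
pOH = 5.24, so pH = 14.00 − pOH = 8.76

pH = 8.76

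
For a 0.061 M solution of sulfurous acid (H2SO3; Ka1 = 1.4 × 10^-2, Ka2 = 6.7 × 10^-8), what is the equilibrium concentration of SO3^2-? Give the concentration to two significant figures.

6.7 × 10^-8 M

First ionization gives [H+] ≈ [HSO3-] = 2.30 × 10^-2 M.
Second step: Ka2 = [H+][SO3^2-]/[HSO3-] ≈ [SO3^2-] (since [H+] ≈ [HSO3-]).
So [SO3^2-] ≈ Ka2.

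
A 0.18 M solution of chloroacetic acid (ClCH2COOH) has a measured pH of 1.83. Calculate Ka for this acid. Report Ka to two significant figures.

Ka = 1.3 × 10^-3

[H+] = 10^(-1.83) = 1.48 × 10^-2 M
At equilibrium [HA] = 0.18 − 1.48 × 10^-2 = 1.65 × 10^-1 M
Ka = [H+][A-]/[HA] = (1.48 × 10^-2)² / 1.65 × 10^-1 = 1.3 × 10^-3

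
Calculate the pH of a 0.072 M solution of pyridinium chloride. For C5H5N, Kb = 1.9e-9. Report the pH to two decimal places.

pH = 3.21

C5H5NH+ is the conjugate acid of the weak base C5H5N.
Ka = Kw/Kb = 1.0×10^-14 / 1.9 × 10^-9 = 5.26 × 10^-6
Ka = x²/(0.072 − x) = 5.26 × 10^-6
Assume x ≪ 0.072: x ≈ √(5.26 × 10^-6 × 0.072) = 6.15 × 10^-4 M
pH = −log[H+] = −log(6.15 × 10^-4) = 3.21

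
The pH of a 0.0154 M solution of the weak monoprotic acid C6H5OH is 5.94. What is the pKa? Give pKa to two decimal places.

pKa = 10.07

[H+] = 10^(-5.94) = 1.15 × 10^-6 M
At equilibrium [HA] = 0.0154 − 1.15 × 10^-6 = 1.54 × 10^-2 M
Ka = [H+][A-]/[HA] = (1.15 × 10^-6)² / 1.54 × 10^-2 = 8.59 × 10^-11
pKa = -log(8.59 × 10^-11) = 10.07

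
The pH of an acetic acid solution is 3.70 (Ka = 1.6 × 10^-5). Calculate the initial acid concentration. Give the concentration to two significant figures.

[H+] = 10^(-3.70) = 2.00 × 10^-4 M = x
Ka = x²/(C₀ − x) ⇒ C₀ = x + x²/Ka
C₀ = 2.00 × 10^-4 + (2.00 × 10^-4)²/(1.6 × 10^-5) = 2.70 × 10^-3 M

C₀ = 2.7 × 10^-3 M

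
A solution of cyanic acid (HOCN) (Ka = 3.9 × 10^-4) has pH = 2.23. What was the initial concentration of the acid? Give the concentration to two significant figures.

C₀ = 9.5 × 10^-2 M

[H+] = 10^(-2.23) = 5.89 × 10^-3 M = x
Ka = x²/(C₀ − x) ⇒ C₀ = x + x²/Ka
C₀ = 5.89 × 10^-3 + (5.89 × 10^-3)²/(3.9 × 10^-4) = 9.48 × 10^-2 M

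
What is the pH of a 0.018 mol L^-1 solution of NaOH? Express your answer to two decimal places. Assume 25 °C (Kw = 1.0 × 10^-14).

NaOH is a strong base; [OH-] = 0.018 M.
pOH = -log(0.018) = 1.74
pH = 14.00 - 1.74 = 12.26

pH = 12.26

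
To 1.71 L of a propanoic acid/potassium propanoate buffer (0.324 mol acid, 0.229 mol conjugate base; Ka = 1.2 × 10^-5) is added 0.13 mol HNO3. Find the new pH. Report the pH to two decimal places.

Added H+ converts CH3CH2COO- to CH3CH2COOH: CH3CH2COOH → 0.454 mol, CH3CH2COO- → 0.099 mol.
pKa = −log(1.2 × 10^-5) = 4.921
Henderson–Hasselbalch with mole ratio 0.099/0.454: pH = 4.921 + (-0.661)

pH = 4.26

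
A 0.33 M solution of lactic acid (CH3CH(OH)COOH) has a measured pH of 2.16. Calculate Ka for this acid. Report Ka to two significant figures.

Ka = 1.5 × 10^-4

[H+] = 10^(-2.16) = 6.92 × 10^-3 M
At equilibrium [HA] = 0.33 − 6.92 × 10^-3 = 3.23 × 10^-1 M
Ka = [H+][A-]/[HA] = (6.92 × 10^-3)² / 3.23 × 10^-1 = 1.5 × 10^-4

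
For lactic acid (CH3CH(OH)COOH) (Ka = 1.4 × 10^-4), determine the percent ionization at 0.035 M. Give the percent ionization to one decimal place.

CH3CH(OH)COOH ⇌ CH3CH(OH)COO- + H+; let x = [H+] at equilibrium.
Solve x² + 0.00014x − 4.9e-06 = 0 → x = 2.14 × 10^-3 M
% ionization = x/C₀ × 100% = 2.14 × 10^-3/0.035 × 100% = 6.1%

6.1%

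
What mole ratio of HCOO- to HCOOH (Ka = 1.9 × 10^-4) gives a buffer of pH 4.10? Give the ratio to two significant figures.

pKa = -log(1.9 × 10^-4) = 3.721
pH = pKa + log(r) ⇒ log(r) = 4.10 − 3.721 = +0.379
r = [HCOO-]/[HCOOH] = 10^(+0.379) = 2.39

ratio = 2.4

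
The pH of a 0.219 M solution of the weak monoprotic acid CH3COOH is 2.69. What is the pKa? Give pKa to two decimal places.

[H+] = 10^(-2.69) = 2.04 × 10^-3 M
At equilibrium [HA] = 0.219 − 2.04 × 10^-3 = 2.17 × 10^-1 M
Ka = [H+][A-]/[HA] = (2.04 × 10^-3)² / 2.17 × 10^-1 = 1.92 × 10^-5
pKa = -log(1.92 × 10^-5) = 4.72

pKa = 4.72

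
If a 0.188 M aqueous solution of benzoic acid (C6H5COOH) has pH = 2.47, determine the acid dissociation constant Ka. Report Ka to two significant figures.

[H+] = 10^(-2.47) = 3.39 × 10^-3 M
At equilibrium [HA] = 0.188 − 3.39 × 10^-3 = 1.85 × 10^-1 M
Ka = [H+][A-]/[HA] = (3.39 × 10^-3)² / 1.85 × 10^-1 = 6.2 × 10^-5

Ka = 6.2 × 10^-5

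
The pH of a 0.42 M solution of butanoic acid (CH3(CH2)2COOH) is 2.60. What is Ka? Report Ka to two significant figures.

Ka = 1.5 × 10^-5

[H+] = 10^(-2.60) = 2.51 × 10^-3 M
At equilibrium [HA] = 0.42 − 2.51 × 10^-3 = 4.17 × 10^-1 M
Ka = [H+][A-]/[HA] = (2.51 × 10^-3)² / 4.17 × 10^-1 = 1.5 × 10^-5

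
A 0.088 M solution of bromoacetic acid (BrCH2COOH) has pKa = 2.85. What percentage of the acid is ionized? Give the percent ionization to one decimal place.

BrCH2COOH ⇌ BrCH2COO- + H+; let x = [H+] at equilibrium.
Ka = 10^(−2.85) = 1.41 × 10^-3
Ka = x²/(C₀ − x); solving the quadratic gives x = 1.05 × 10^-2 M.
% ionization = x/C₀ × 100% = 1.05 × 10^-2/0.088 × 100% = 11.9%

11.9%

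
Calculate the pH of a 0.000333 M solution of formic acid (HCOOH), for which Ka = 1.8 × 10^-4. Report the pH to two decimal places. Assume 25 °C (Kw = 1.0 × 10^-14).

HCOOH ⇌ HCOO- + H+
From the ICE table, Ka = [H+]²/(0.000333 − [H+]) = 1.8 × 10^-4.
Here C₀/Ka ≈ 1.85, so the small-[H+] approximation fails. Use the quadratic:
[H+] = (−Ka + √(Ka² + 4·Ka·C₀))/2 = 1.71 × 10^-4 M
pH = −log(1.71 × 10^-4) = 3.77

pH = 3.77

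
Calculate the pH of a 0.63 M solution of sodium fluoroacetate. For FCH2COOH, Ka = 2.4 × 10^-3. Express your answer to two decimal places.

pH = 8.21

FCH2COO- is the conjugate base of the weak acid FCH2COOH.
Kb = Kw/Ka = 1.0×10^-14 / 2.4 × 10^-3 = 4.17 × 10^-12
Let x = [OH-] at equilibrium. Kb = x²/(0.63 − x).
Assume x ≪ 0.63: x ≈ √(4.17 × 10^-12 × 0.63) = 1.62 × 10^-6 M
Check: 0.00026% ionized — well under 5%, approximation valid.
pOH = 5.79, so pH = 14.00 − pOH = 8.21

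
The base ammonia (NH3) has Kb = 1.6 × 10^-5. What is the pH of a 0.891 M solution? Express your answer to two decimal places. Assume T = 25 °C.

NH3 + H2O ⇌ NH4+ + OH-
Let x = [OH-] at equilibrium. Kb = x²/(0.891 − x).
Neglecting x in the denominator: x = √(1.6 × 10^-5 × 0.891) = 3.78 × 10^-3 M
pOH = 2.42, so pH = 14.00 − pOH = 11.58

pH = 11.58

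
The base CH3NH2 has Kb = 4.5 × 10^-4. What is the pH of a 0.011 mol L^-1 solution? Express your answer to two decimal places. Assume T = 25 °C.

pH = 11.30

CH3NH2 + H2O ⇌ CH3NH3+ + OH-
From the ICE table, Kb = [OH-]²/(0.011 − [OH-]) = 4.5 × 10^-4.
Here C₀/Kb ≈ 24.4, so the small-[OH-] approximation fails. Use the quadratic:
[OH-] = [−0.00045 + √(0.00045² + 1.98e-05)]/2 = 2.01 × 10^-3 M
pOH = 2.70, so pH = 14.00 − pOH = 11.30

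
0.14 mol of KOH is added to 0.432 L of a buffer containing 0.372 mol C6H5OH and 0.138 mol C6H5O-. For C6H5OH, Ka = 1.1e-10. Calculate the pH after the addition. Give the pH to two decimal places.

pH = 10.04

After neutralization: n(C6H5OH) = 0.232 mol, n(C6H5O-) = 0.278 mol.
pKa = −log(1.1 × 10^-10) = 9.959
pH = pKa + log([A⁻]/[HA]) = 9.959 + log(0.278/0.232) = 9.959 +0.079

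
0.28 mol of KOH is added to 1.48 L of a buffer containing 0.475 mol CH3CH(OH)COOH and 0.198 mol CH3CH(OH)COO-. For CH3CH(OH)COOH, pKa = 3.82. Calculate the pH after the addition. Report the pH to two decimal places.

After neutralization: n(CH3CH(OH)COOH) = 0.195 mol, n(CH3CH(OH)COO-) = 0.478 mol.
pH = pKa + log(n_CH3CH(OH)COO-/n_CH3CH(OH)COOH) = 3.82 + log(0.478/0.195) = 3.82 + (+0.389)

pH = 4.21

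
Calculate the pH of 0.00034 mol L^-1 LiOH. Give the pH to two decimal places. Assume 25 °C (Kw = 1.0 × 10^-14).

LiOH is a strong base; [OH-] = 0.00034 M.
pOH = -log(0.00034) = 3.47
pH = 14.00 - 3.47 = 10.53

pH = 10.53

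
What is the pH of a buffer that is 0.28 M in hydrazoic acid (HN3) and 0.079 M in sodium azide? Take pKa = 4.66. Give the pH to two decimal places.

pH = 4.11

Henderson–Hasselbalch: pH = pKa + log([N3-]/[HN3]) = 4.66 + log(0.079/0.28)
pH = 4.66 + (-0.550) = 4.11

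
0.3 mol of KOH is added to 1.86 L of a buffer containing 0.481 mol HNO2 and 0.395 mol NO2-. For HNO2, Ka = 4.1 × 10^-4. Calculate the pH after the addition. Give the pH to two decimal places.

pH = 3.97

OH- converts HNO2 to NO2-: HNO2 → 0.181 mol, NO2- → 0.695 mol.
pKa = −log(4.1 × 10^-4) = 3.387
pH = pKa + log(n_NO2-/n_HNO2) = 3.387 + log(0.695/0.181) = 3.387 + (+0.584)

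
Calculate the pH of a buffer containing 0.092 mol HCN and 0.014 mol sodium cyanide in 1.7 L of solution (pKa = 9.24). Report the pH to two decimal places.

pH = 8.42

pH = pKa + log([A⁻]/[HA]) = 9.24 + log(0.014/0.092)
pH = 9.24 + (-0.818) = 8.42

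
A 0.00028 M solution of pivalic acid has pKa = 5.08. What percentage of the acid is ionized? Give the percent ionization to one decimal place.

(CH3)3CCOOH ⇌ (CH3)3CCOO- + H+; let x = [H+] at equilibrium.
Ka = 10^(−5.08) = 8.32 × 10^-6
Solve x² + 8.32e-06x − 2.33e-09 = 0 → x = 4.43 × 10^-5 M
% ionization = x/C₀ × 100% = 4.43 × 10^-5/0.00028 × 100% = 15.8%

15.8%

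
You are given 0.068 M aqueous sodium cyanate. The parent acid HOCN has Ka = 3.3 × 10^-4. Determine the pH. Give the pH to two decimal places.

pH = 8.16

OCN- is the conjugate base of the weak acid HOCN.
Kb = Kw/Ka = 1.0×10^-14 / 3.3 × 10^-4 = 3.03 × 10^-11
From the ICE table, Kb = [OH-]²/(0.068 − [OH-]) = 3.03 × 10^-11.
Neglecting [OH-] in the denominator: [OH-] = √(3.03 × 10^-11 × 0.068) = 1.44 × 10^-6 M
pOH = −log(1.44 × 10^-6) = 5.84; pH = 14.00 − 5.84 = 8.16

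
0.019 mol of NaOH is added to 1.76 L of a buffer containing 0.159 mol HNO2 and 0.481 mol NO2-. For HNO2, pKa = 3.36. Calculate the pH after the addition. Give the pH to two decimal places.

OH- converts HNO2 to NO2-: HNO2 → 0.14 mol, NO2- → 0.5 mol.
pH = pKa + log([A⁻]/[HA]) = 3.36 + log(0.5/0.14) = 3.36 +0.553

pH = 3.91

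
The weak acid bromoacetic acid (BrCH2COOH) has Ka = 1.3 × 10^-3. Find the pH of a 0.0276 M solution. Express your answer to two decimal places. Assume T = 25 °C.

BrCH2COOH ⇌ BrCH2COO- + H+
Ka = [H+]²/(0.0276 − [H+]) = 1.3 × 10^-3
The 5% rule fails; solving [H+]² + Ka·[H+] − Ka·C₀ = 0 exactly:
[H+] = [−0.0013 + √(0.0013² + 0.000144)]/2 = 5.38 × 10^-3 M
pH = −log(5.38 × 10^-3) = 2.27

pH = 2.27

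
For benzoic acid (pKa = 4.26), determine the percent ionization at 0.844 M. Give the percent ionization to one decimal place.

0.8%

C6H5COOH ⇌ C6H5COO- + H+; let x = [H+] at equilibrium.
Ka = 10^(−4.26) = 5.50 × 10^-5
x ≈ √(Ka·C₀) = √(5.50 × 10^-5 × 0.844) = 6.81 × 10^-3 M
% ionization = x/C₀ × 100% = 6.81 × 10^-3/0.844 × 100% = 0.8%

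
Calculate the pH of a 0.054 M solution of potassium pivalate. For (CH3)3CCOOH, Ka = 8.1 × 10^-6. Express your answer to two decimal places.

pH = 8.91

(CH3)3CCOO- is the conjugate base of the weak acid (CH3)3CCOOH.
Kb = Kw/Ka = 1.0×10^-14 / 8.1 × 10^-6 = 1.23 × 10^-9
From the ICE table, Kb = x²/(0.054 − x) = 1.23 × 10^-9.
Since Kb ≪ C₀, x ≈ √(Kb·C₀) = 8.15 × 10^-6 M.
(x/C₀ = 0.015% < 5%, so the approximation holds.)
pOH = −log(8.15 × 10^-6) = 5.09; pH = 14.00 − 5.09 = 8.91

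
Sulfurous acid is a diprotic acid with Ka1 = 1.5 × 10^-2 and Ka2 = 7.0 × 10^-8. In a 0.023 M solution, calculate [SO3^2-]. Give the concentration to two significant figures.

First ionization gives [H+] ≈ [HSO3-] = 1.25 × 10^-2 M.
Second step: Ka2 = [H+][SO3^2-]/[HSO3-] ≈ [SO3^2-] (since [H+] ≈ [HSO3-]).
So [SO3^2-] ≈ Ka2.

7.0 × 10^-8 M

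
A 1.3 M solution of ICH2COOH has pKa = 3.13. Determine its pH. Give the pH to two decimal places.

pH = 1.51

ICH2COOH ⇌ ICH2COO- + H+
Ka = 10^(−3.13) = 7.41 × 10^-4
From the ICE table, Ka = [H+]²/(1.3 − [H+]) = 7.41 × 10^-4.
Assume [H+] ≪ 1.3: [H+] ≈ √(7.41 × 10^-4 × 1.3) = 3.10 × 10^-2 M
([H+]/C₀ = 2.4% < 5%, so the approximation holds.)
pH = −log[H+] = −log(3.10 × 10^-2) = 1.51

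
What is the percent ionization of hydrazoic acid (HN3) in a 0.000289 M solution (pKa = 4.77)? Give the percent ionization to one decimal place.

21.5%

HN3 ⇌ N3- + H+; let x = [H+] at equilibrium.
Ka = 10^(−4.77) = 1.70 × 10^-5
Solve x² + 1.7e-05x − 4.91e-09 = 0 → x = 6.21 × 10^-5 M
Fraction ionized = 6.21 × 10^-5 / 0.000289 = 0.2149 → 21.5%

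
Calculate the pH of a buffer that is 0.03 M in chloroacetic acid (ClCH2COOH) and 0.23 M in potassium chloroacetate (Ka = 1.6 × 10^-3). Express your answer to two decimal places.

pKa = −log(1.6 × 10^-3) = 2.796
Using pH = pKa + log([base]/[acid]) with [base]/[acid] = 0.23/0.03:
pH = 2.796 + (+0.885) = 3.68

pH = 3.68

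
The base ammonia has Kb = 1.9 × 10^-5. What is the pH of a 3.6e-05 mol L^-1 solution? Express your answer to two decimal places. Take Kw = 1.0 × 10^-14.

NH3 + H2O ⇌ NH4+ + OH-
From the ICE table, Kb = [OH-]²/(3.6e-05 − [OH-]) = 1.9 × 10^-5.
Here C₀/Kb ≈ 1.89, so the small-[OH-] approximation fails. Use the quadratic:
[OH-] = [−1.9e-05 + √(1.9e-05² + 2.74e-09)]/2 = 1.83 × 10^-5 M
pOH = −log(1.83 × 10^-5) = 4.74; pH = 14.00 − 4.74 = 9.26

pH = 9.26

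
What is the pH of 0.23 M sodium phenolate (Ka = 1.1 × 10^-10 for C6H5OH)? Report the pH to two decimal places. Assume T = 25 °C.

C6H5O- is the conjugate base of the weak acid C6H5OH.
Kb = Kw/Ka = 1.0×10^-14 / 1.1 × 10^-10 = 9.09 × 10^-5
Kb = [OH-]²/(0.23 − [OH-]) = 9.09 × 10^-5
Neglecting [OH-] in the denominator: [OH-] = √(9.09 × 10^-5 × 0.23) = 4.57 × 10^-3 M
pOH = −log(4.57 × 10^-3) = 2.34; pH = 14.00 − 2.34 = 11.66

pH = 11.66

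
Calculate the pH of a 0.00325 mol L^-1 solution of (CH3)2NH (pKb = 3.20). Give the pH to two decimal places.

pH = 11.06

(CH3)2NH + H2O ⇌ (CH3)2NH2+ + OH-
Kb = 10^(−3.20) = 6.31 × 10^-4
Kb = [OH-]²/(0.00325 − [OH-]) = 6.31 × 10^-4
[OH-] is not negligible relative to C₀; solve [OH-]² + 0.000631·[OH-] − 2.05e-06 = 0.
[OH-] = (−Kb + √(Kb² + 4·Kb·C₀))/2 = 1.15 × 10^-3 M
pOH = −log(1.15 × 10^-3) = 2.94; pH = 14.00 − 2.94 = 11.06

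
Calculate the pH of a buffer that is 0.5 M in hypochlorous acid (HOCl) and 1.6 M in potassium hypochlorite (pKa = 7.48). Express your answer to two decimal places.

pH = 7.99

Henderson–Hasselbalch: pH = pKa + log([OCl-]/[HOCl]) = 7.48 + log(1.6/0.5)
pH = 7.48 + (+0.505) = 7.99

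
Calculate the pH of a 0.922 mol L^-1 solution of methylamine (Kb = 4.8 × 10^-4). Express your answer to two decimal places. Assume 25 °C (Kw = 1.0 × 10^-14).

pH = 12.32

CH3NH2 + H2O ⇌ CH3NH3+ + OH-
Let x = [OH-] at equilibrium. Kb = x²/(0.922 − x).
Since Kb ≪ C₀, x ≈ √(Kb·C₀) = 2.10 × 10^-2 M.
pOH = −log(2.10 × 10^-2) = 1.68; pH = 14.00 − 1.68 = 12.32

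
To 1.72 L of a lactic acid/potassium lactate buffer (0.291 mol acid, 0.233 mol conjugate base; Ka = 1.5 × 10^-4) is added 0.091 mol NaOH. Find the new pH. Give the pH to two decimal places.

pH = 4.03

OH- converts CH3CH(OH)COOH to CH3CH(OH)COO-: CH3CH(OH)COOH → 0.2 mol, CH3CH(OH)COO- → 0.324 mol.
pKa = −log(1.5 × 10^-4) = 3.824
Henderson–Hasselbalch with mole ratio 0.324/0.2: pH = 3.824 + (+0.210)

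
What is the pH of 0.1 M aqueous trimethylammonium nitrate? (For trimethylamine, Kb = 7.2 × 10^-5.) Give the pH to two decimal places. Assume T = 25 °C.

pH = 5.43

(CH3)3NH+ is the conjugate acid of the weak base (CH3)3N.
Ka = Kw/Kb = 1.0×10^-14 / 7.2 × 10^-5 = 1.39 × 10^-10
From the ICE table, Ka = x²/(0.1 − x) = 1.39 × 10^-10.
Since Ka ≪ C₀, x ≈ √(Ka·C₀) = 3.73 × 10^-6 M.
(x/C₀ = 0.0037% < 5%, so the approximation holds.)
pH = −log[H+] = −log(3.73 × 10^-6) = 5.43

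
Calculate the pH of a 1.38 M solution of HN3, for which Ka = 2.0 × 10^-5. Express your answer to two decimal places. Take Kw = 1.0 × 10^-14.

pH = 2.28

HN3 ⇌ N3- + H+
Ka = [H+]²/(1.38 − [H+]) = 2.0 × 10^-5
Assume [H+] ≪ 1.38: [H+] ≈ √(2.0 × 10^-5 × 1.38) = 5.25 × 10^-3 M
Check: 0.38% ionized — well under 5%, approximation valid.
pH = −log[H+] = −log(5.25 × 10^-3) = 2.28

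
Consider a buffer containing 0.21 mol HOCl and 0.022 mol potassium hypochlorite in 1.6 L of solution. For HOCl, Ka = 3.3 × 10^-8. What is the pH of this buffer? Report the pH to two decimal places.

pKa = −log(3.3 × 10^-8) = 7.481
Using pH = pKa + log([base]/[acid]) with [base]/[acid] = 0.022/0.21:
pH = 7.481 + (-0.980) = 6.50

pH = 6.50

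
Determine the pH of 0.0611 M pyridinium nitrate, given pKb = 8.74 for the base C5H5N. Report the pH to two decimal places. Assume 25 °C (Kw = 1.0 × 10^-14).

C5H5NH+ is the conjugate acid of the weak base C5H5N.
Kb = 10^(−8.74) = 1.82 × 10^-9
Ka = Kw/Kb = 1.0×10^-14 / 1.82 × 10^-9 = 5.49 × 10^-6
Ka = x²/(0.0611 − x) = 5.49 × 10^-6
Neglecting x in the denominator: x = √(5.49 × 10^-6 × 0.0611) = 5.79 × 10^-4 M
Check: 0.95% ionized — well under 5%, approximation valid.
pH = −log[H+] = −log(5.79 × 10^-4) = 3.24

pH = 3.24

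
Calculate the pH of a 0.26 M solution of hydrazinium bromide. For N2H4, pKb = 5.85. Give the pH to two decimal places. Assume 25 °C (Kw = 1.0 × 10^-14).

pH = 4.37

N2H5+ is the conjugate acid of the weak base N2H4.
Kb = 10^(−5.85) = 1.41 × 10^-6
Ka = Kw/Kb = 1.0×10^-14 / 1.41 × 10^-6 = 7.09 × 10^-9
From the ICE table, Ka = x²/(0.26 − x) = 7.09 × 10^-9.
Assume x ≪ 0.26: x ≈ √(7.09 × 10^-9 × 0.26) = 4.29 × 10^-5 M
pH = −log[H+] = −log(4.29 × 10^-5) = 4.37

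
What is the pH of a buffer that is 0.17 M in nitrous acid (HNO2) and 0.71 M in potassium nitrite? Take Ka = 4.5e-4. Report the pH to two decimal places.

pH = 3.97

pKa = −log(4.5 × 10^-4) = 3.347
Using pH = pKa + log([base]/[acid]) with [base]/[acid] = 0.71/0.17:
pH = 3.347 + (+0.621) = 3.97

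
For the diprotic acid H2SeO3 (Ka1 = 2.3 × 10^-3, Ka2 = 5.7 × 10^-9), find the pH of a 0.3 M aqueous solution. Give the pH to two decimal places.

pH = 1.60

Ka1 ≫ Ka2, so treat the first dissociation as the only significant source of H+.
Ka1 = x²/(0.3 − x) = 2.3 × 10^-3
Solving the quadratic: x = (−Ka1 + √(Ka1² + 4·Ka1·C₀))/2 = 2.51 × 10^-2 M
pH = −log(2.51 × 10^-2) = 1.60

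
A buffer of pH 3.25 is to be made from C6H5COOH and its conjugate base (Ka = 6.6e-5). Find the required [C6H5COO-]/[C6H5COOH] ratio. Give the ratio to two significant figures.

pKa = -log(6.6 × 10^-5) = 4.180
pH = pKa + log(r) ⇒ log(r) = 3.25 − 4.180 = -0.930
r = [C6H5COO-]/[C6H5COOH] = 10^(-0.930) = 0.117

ratio = 0.12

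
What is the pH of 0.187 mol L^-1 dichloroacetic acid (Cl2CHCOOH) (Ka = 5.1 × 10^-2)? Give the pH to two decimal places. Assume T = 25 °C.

pH = 1.12

Cl2CHCOOH ⇌ Cl2CHCOO- + H+
Ka = x²/(0.187 − x) = 5.1 × 10^-2
Here C₀/Ka ≈ 3.67, so the small-x approximation fails. Use the quadratic:
x = [−0.051 + √(0.051² + 0.0381)]/2 = 7.54 × 10^-2 M
pH = −log[H+] = −log(7.54 × 10^-2) = 1.12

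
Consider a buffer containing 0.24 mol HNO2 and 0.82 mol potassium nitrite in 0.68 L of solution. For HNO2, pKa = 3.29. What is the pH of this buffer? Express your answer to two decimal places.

Using pH = pKa + log([base]/[acid]) with [base]/[acid] = 0.82/0.24:
pH = 3.29 + (+0.534) = 3.82

pH = 3.82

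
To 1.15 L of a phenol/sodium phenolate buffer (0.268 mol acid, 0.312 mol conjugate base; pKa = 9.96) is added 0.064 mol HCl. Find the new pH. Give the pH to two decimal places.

pH = 9.83

Added H+ converts C6H5O- to C6H5OH: C6H5OH → 0.332 mol, C6H5O- → 0.248 mol.
Henderson–Hasselbalch with mole ratio 0.248/0.332: pH = 9.96 + (-0.127)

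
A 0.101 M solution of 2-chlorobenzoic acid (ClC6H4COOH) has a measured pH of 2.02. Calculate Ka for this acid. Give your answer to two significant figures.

[H+] = 10^(-2.02) = 9.55 × 10^-3 M
At equilibrium [HA] = 0.101 − 9.55 × 10^-3 = 9.15 × 10^-2 M
Ka = [H+][A-]/[HA] = (9.55 × 10^-3)² / 9.15 × 10^-2 = 1.0 × 10^-3

Ka = 1.0 × 10^-3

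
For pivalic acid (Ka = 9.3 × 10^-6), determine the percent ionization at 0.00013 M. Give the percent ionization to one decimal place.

(CH3)3CCOOH ⇌ (CH3)3CCOO- + H+; let x = [H+] at equilibrium.
Ka = x²/(C₀ − x); solving the quadratic gives x = 3.04 × 10^-5 M.
Fraction ionized = 3.04 × 10^-5 / 0.00013 = 0.2338 → 23.4%

23.4%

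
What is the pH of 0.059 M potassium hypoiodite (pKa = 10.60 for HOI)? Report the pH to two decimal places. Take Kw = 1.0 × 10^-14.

pH = 11.67

OI- is the conjugate base of the weak acid HOI.
Ka = 10^(−10.60) = 2.51 × 10^-11
Kb = Kw/Ka = 1.0×10^-14 / 2.51 × 10^-11 = 3.98 × 10^-4
From the ICE table, Kb = [OH-]²/(0.059 − [OH-]) = 3.98 × 10^-4.
The 5% rule fails; solving [OH-]² + Kb·[OH-] − Kb·C₀ = 0 exactly:
[OH-] = (−Kb + √(Kb² + 4·Kb·C₀))/2 = 4.65 × 10^-3 M
pOH = 2.33, so pH = 14.00 − pOH = 11.67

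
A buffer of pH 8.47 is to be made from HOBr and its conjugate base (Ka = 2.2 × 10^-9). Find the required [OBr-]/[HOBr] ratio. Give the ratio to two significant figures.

ratio = 0.65

pKa = -log(2.2 × 10^-9) = 8.658
pH = pKa + log(r) ⇒ log(r) = 8.47 − 8.658 = -0.188
r = [OBr-]/[HOBr] = 10^(-0.188) = 0.649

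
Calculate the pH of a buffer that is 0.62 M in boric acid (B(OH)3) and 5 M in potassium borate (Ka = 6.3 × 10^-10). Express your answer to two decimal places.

pKa = −log(6.3 × 10^-10) = 9.201
Using pH = pKa + log([base]/[acid]) with [base]/[acid] = 5/0.62:
pH = 9.201 + (+0.907) = 10.11

pH = 10.11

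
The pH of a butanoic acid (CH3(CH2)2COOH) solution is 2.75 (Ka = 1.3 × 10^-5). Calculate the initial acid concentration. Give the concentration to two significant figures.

[H+] = 10^(-2.75) = 1.78 × 10^-3 M = x
Ka = x²/(C₀ − x) ⇒ C₀ = x + x²/Ka
C₀ = 1.78 × 10^-3 + (1.78 × 10^-3)²/(1.3 × 10^-5) = 2.46 × 10^-1 M

C₀ = 2.5 × 10^-1 M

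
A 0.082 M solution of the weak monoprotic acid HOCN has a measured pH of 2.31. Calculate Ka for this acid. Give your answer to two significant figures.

Ka = 3.1 × 10^-4

[H+] = 10^(-2.31) = 4.90 × 10^-3 M
At equilibrium [HA] = 0.082 − 4.90 × 10^-3 = 7.71 × 10^-2 M
Ka = [H+][A-]/[HA] = (4.90 × 10^-3)² / 7.71 × 10^-2 = 3.1 × 10^-4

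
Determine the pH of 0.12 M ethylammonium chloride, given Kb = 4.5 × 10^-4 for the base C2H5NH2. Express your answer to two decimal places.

C2H5NH3+ is the conjugate acid of the weak base C2H5NH2.
Ka = Kw/Kb = 1.0×10^-14 / 4.5 × 10^-4 = 2.22 × 10^-11
Ka = [H+]²/(0.12 − [H+]) = 2.22 × 10^-11
Assume [H+] ≪ 0.12: [H+] ≈ √(2.22 × 10^-11 × 0.12) = 1.63 × 10^-6 M
([H+]/C₀ = 0.0014% < 5%, so the approximation holds.)
pH = −log(1.63 × 10^-6) = 5.79

pH = 5.79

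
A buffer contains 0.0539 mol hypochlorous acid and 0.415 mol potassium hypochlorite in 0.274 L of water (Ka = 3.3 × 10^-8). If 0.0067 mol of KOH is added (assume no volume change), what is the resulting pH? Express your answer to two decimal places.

After neutralization: n(HOCl) = 0.0472 mol, n(OCl-) = 0.422 mol.
pKa = −log(3.3 × 10^-8) = 7.481
Henderson–Hasselbalch with mole ratio 0.422/0.0472: pH = 7.481 + (+0.951)

pH = 8.43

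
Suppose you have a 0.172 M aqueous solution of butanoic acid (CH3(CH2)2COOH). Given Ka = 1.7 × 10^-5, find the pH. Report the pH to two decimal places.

pH = 2.77

CH3(CH2)2COOH ⇌ CH3(CH2)2COO- + H+
From the ICE table, Ka = x²/(0.172 − x) = 1.7 × 10^-5.
Since Ka ≪ C₀, x ≈ √(Ka·C₀) = 1.71 × 10^-3 M.
(x/C₀ = 0.99% < 5%, so the approximation holds.)
pH = −log[H+] = −log(1.71 × 10^-3) = 2.77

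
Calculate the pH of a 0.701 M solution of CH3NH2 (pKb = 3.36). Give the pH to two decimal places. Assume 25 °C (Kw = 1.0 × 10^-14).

pH = 12.24

CH3NH2 + H2O ⇌ CH3NH3+ + OH-
Kb = 10^(−3.36) = 4.37 × 10^-4
From the ICE table, Kb = x²/(0.701 − x) = 4.37 × 10^-4.
Assume x ≪ 0.701: x ≈ √(4.37 × 10^-4 × 0.701) = 1.75 × 10^-2 M
(x/C₀ = 2.5% < 5%, so the approximation holds.)
pOH = 1.76, so pH = 14.00 − pOH = 12.24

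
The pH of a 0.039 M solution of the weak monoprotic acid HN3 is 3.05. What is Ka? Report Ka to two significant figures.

Ka = 2.1 × 10^-5

[H+] = 10^(-3.05) = 8.91 × 10^-4 M
At equilibrium [HA] = 0.039 − 8.91 × 10^-4 = 3.81 × 10^-2 M
Ka = [H+][A-]/[HA] = (8.91 × 10^-4)² / 3.81 × 10^-2 = 2.1 × 10^-5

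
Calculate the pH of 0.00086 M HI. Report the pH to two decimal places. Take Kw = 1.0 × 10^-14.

HI is a strong acid and dissociates completely, so [H+] = 0.00086 M.
pH = -log(0.00086) = 3.07

pH = 3.07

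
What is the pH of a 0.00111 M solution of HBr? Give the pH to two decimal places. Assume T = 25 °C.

pH = 2.95

HBr is a strong acid and dissociates completely, so [H+] = 0.00111 M.
pH = -log(0.00111) = 2.95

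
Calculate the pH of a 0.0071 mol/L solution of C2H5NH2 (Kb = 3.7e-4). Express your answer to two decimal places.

C2H5NH2 + H2O ⇌ C2H5NH3+ + OH-
Kb = x²/(0.0071 − x) = 3.7 × 10^-4
The 5% rule fails; solving x² + Kb·x − Kb·C₀ = 0 exactly:
x = [−0.00037 + √(0.00037² + 1.05e-05)]/2 = 1.45 × 10^-3 M
pOH = 2.84, so pH = 14.00 − pOH = 11.16

pH = 11.16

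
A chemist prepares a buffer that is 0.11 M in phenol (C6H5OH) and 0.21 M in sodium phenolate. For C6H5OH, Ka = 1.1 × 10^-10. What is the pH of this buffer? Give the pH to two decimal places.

pKa = −log(1.1 × 10^-10) = 9.959
Henderson–Hasselbalch: pH = pKa + log([C6H5O-]/[C6H5OH]) = 9.959 + log(0.21/0.11)
pH = 9.959 + (+0.281) = 10.24

pH = 10.24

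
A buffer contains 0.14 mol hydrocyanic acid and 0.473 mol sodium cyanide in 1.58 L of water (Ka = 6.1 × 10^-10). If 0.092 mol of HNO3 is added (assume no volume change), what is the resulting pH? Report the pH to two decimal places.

After neutralization: n(HCN) = 0.232 mol, n(CN-) = 0.381 mol.
pKa = −log(6.1 × 10^-10) = 9.215
Henderson–Hasselbalch with mole ratio 0.381/0.232: pH = 9.215 + (+0.215)

pH = 9.43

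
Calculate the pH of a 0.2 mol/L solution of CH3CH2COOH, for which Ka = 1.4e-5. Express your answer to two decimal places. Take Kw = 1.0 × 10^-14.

pH = 2.78

CH3CH2COOH ⇌ CH3CH2COO- + H+
Ka = [H+]²/(0.2 − [H+]) = 1.4 × 10^-5
Neglecting [H+] in the denominator: [H+] = √(1.4 × 10^-5 × 0.2) = 1.67 × 10^-3 M
Check: 0.84% ionized — well under 5%, approximation valid.
pH = −log[H+] = −log(1.67 × 10^-3) = 2.78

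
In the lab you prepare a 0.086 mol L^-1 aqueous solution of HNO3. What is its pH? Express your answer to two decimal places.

HNO3 is a strong acid and dissociates completely, so [H+] = 0.086 M.
pH = -log(0.086) = 1.07

pH = 1.07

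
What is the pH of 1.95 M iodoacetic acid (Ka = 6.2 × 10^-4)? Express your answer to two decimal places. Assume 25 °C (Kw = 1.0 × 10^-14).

pH = 1.46

ICH2COOH ⇌ ICH2COO- + H+
From the ICE table, Ka = x²/(1.95 − x) = 6.2 × 10^-4.
Since Ka ≪ C₀, x ≈ √(Ka·C₀) = 3.48 × 10^-2 M.
pH = −log[H+] = −log(3.48 × 10^-2) = 1.46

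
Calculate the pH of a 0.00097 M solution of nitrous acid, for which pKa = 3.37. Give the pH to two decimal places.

HNO2 ⇌ NO2- + H+
Ka = 10^(−3.37) = 4.27 × 10^-4
Let x = [H+] at equilibrium. Ka = x²/(0.00097 − x).
Here C₀/Ka ≈ 2.27, so the small-x approximation fails. Use the quadratic:
x = [−0.000427 + √(0.000427² + 1.66e-06)]/2 = 4.65 × 10^-4 M
pH = −log(4.65 × 10^-4) = 3.33

pH = 3.33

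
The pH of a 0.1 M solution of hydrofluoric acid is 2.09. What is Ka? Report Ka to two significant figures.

[H+] = 10^(-2.09) = 8.13 × 10^-3 M
At equilibrium [HA] = 0.1 − 8.13 × 10^-3 = 9.19 × 10^-2 M
Ka = [H+][A-]/[HA] = (8.13 × 10^-3)² / 9.19 × 10^-2 = 7.2 × 10^-4

Ka = 7.2 × 10^-4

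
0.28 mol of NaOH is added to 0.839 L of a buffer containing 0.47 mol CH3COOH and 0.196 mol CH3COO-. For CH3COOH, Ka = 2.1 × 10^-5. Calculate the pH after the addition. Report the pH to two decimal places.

pH = 5.08

OH- converts CH3COOH to CH3COO-: CH3COOH → 0.19 mol, CH3COO- → 0.476 mol.
pKa = −log(2.1 × 10^-5) = 4.678
pH = pKa + log([A⁻]/[HA]) = 4.678 + log(0.476/0.19) = 4.678 +0.399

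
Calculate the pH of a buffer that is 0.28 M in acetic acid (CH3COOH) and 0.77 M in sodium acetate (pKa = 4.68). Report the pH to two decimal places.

pH = 5.12

pH = pKa + log([A⁻]/[HA]) = 4.68 + log(0.77/0.28)
pH = 4.68 + (+0.439) = 5.12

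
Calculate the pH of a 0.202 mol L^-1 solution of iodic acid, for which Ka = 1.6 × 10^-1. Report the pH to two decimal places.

pH = 0.93

HIO3 ⇌ IO3- + H+
From the ICE table, Ka = [H+]²/(0.202 − [H+]) = 1.6 × 10^-1.
Here C₀/Ka ≈ 1.26, so the small-[H+] approximation fails. Use the quadratic:
[H+] = [−0.16 + √(0.16² + 0.129)]/2 = 1.17 × 10^-1 M
pH = −log[H+] = −log(1.17 × 10^-1) = 0.93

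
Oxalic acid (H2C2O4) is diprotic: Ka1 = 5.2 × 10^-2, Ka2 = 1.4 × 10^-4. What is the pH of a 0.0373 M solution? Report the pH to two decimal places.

pH = 1.60

Since Ka1 ≫ Ka2, the first ionization dominates [H+].
Ka1 = x²/(0.0373 − x) = 5.2 × 10^-2
Solving the quadratic: x = (−Ka1 + √(Ka1² + 4·Ka1·C₀))/2 = 2.51 × 10^-2 M
pH = −log(2.51 × 10^-2) = 1.60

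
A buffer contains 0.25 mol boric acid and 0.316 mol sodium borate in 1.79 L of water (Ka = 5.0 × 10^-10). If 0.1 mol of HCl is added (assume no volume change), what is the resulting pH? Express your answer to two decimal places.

pH = 9.09

Added H+ converts B(OH)4- to B(OH)3: B(OH)3 → 0.35 mol, B(OH)4- → 0.216 mol.
pKa = −log(5.0 × 10^-10) = 9.301
pH = pKa + log(n_B(OH)4-/n_B(OH)3) = 9.301 + log(0.216/0.35) = 9.301 + (-0.210)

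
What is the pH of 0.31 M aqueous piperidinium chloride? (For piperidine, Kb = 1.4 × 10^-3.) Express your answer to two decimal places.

pH = 5.83

C5H10NH2+ is the conjugate acid of the weak base C5H10NH.
Ka = Kw/Kb = 1.0×10^-14 / 1.4 × 10^-3 = 7.14 × 10^-12
Ka = x²/(0.31 − x) = 7.14 × 10^-12
Assume x ≪ 0.31: x ≈ √(7.14 × 10^-12 × 0.31) = 1.49 × 10^-6 M
Check: 0.00048% ionized — well under 5%, approximation valid.
pH = −log(1.49 × 10^-6) = 5.83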